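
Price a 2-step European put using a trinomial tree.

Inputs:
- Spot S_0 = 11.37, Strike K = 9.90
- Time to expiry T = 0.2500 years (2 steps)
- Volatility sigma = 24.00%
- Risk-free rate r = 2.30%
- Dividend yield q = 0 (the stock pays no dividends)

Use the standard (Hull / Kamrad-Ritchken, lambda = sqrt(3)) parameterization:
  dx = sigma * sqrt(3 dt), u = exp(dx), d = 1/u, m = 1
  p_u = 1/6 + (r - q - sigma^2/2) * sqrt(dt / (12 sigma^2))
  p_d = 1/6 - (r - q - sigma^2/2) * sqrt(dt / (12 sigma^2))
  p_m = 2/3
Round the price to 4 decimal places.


Answer: Price = V(0,0) = 0.0594

Derivation:
dt = T/N = 0.125000; dx = sigma*sqrt(3*dt) = 0.146969
u = exp(dx) = 1.158319; d = 1/u = 0.863320
p_u = 0.164200, p_m = 0.666667, p_d = 0.169133
Discount per step: exp(-r*dt) = 0.997129
Stock lattice S(k, j) with j the centered position index:
  k=0: S(0,+0) = 11.3700
  k=1: S(1,-1) = 9.8160; S(1,+0) = 11.3700; S(1,+1) = 13.1701
  k=2: S(2,-2) = 8.4743; S(2,-1) = 9.8160; S(2,+0) = 11.3700; S(2,+1) = 13.1701; S(2,+2) = 15.2551
Terminal payoffs V(N, j) = max(K - S_T, 0):
  V(2,-2) = 1.425687; V(2,-1) = 0.084047; V(2,+0) = 0.000000; V(2,+1) = 0.000000; V(2,+2) = 0.000000
Backward induction: V(k, j) = exp(-r*dt) * [p_u * V(k+1, j+1) + p_m * V(k+1, j) + p_d * V(k+1, j-1)]
  V(1,-1) = exp(-r*dt) * [p_u*0.000000 + p_m*0.084047 + p_d*1.425687] = 0.296309
  V(1,+0) = exp(-r*dt) * [p_u*0.000000 + p_m*0.000000 + p_d*0.084047] = 0.014174
  V(1,+1) = exp(-r*dt) * [p_u*0.000000 + p_m*0.000000 + p_d*0.000000] = 0.000000
  V(0,+0) = exp(-r*dt) * [p_u*0.000000 + p_m*0.014174 + p_d*0.296309] = 0.059394


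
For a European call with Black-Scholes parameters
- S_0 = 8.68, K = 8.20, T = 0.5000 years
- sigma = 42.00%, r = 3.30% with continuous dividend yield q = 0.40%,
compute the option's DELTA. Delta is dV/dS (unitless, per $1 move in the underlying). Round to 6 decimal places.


d1 = 0.3888662171; d2 = 0.0918813690
phi(d1) = 0.3698909670; exp(-qT) = 0.9980019987; exp(-rT) = 0.9836353794
N(d1) = 0.6513124430
Delta = exp(-qT) * N(d1) = 0.9980019987 * 0.6513124430 = 0.650011

Answer: Delta = 0.650011


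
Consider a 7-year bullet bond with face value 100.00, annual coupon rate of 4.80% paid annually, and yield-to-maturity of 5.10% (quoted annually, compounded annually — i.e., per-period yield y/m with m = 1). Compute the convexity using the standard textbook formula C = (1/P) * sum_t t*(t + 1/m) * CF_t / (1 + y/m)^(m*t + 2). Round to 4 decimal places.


Answer: Convexity = 42.0870

Derivation:
Coupon per period c = face * coupon_rate / m = 4.800000
Periods per year m = 1; per-period yield y/m = 0.051000
Number of cashflows N = 7
Cashflows (t years, CF_t, discount factor 1/(1+y/m)^(m*t), PV):
  t = 1.0000: CF_t = 4.800000, DF = 0.951475, PV = 4.567079
  t = 2.0000: CF_t = 4.800000, DF = 0.905304, PV = 4.345460
  t = 3.0000: CF_t = 4.800000, DF = 0.861374, PV = 4.134596
  t = 4.0000: CF_t = 4.800000, DF = 0.819576, PV = 3.933964
  t = 5.0000: CF_t = 4.800000, DF = 0.779806, PV = 3.743067
  t = 6.0000: CF_t = 4.800000, DF = 0.741965, PV = 3.561434
  t = 7.0000: CF_t = 104.800000, DF = 0.705961, PV = 73.984760
Price P = sum_t PV_t = 98.270361
Convexity numerator sum_t t*(t + 1/m) * CF_t / (1+y/m)^(m*t + 2):
  t = 1.0000: term = 8.269192
  t = 2.0000: term = 23.603784
  t = 3.0000: term = 44.916810
  t = 4.0000: term = 71.228687
  t = 5.0000: term = 101.658449
  t = 6.0000: term = 135.415632
  t = 7.0000: term = 3750.808274
Convexity = (1/P) * sum = 4135.900827 / 98.270361 = 42.086961


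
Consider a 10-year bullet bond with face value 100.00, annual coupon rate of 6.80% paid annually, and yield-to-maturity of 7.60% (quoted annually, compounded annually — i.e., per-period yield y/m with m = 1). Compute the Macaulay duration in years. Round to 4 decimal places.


Answer: Macaulay duration = 7.4939 years

Derivation:
Coupon per period c = face * coupon_rate / m = 6.800000
Periods per year m = 1; per-period yield y/m = 0.076000
Number of cashflows N = 10
Cashflows (t years, CF_t, discount factor 1/(1+y/m)^(m*t), PV):
  t = 1.0000: CF_t = 6.800000, DF = 0.929368, PV = 6.319703
  t = 2.0000: CF_t = 6.800000, DF = 0.863725, PV = 5.873330
  t = 3.0000: CF_t = 6.800000, DF = 0.802718, PV = 5.458485
  t = 4.0000: CF_t = 6.800000, DF = 0.746021, PV = 5.072941
  t = 5.0000: CF_t = 6.800000, DF = 0.693328, PV = 4.714629
  t = 6.0000: CF_t = 6.800000, DF = 0.644357, PV = 4.381626
  t = 7.0000: CF_t = 6.800000, DF = 0.598845, PV = 4.072143
  t = 8.0000: CF_t = 6.800000, DF = 0.556547, PV = 3.784519
  t = 9.0000: CF_t = 6.800000, DF = 0.517237, PV = 3.517211
  t = 10.0000: CF_t = 106.800000, DF = 0.480704, PV = 51.339134
Price P = sum_t PV_t = 94.533721
Macaulay numerator sum_t t * PV_t:
  t * PV_t at t = 1.0000: 6.319703
  t * PV_t at t = 2.0000: 11.746659
  t * PV_t at t = 3.0000: 16.375454
  t * PV_t at t = 4.0000: 20.291765
  t * PV_t at t = 5.0000: 23.573147
  t * PV_t at t = 6.0000: 26.289755
  t * PV_t at t = 7.0000: 28.505001
  t * PV_t at t = 8.0000: 30.276156
  t * PV_t at t = 9.0000: 31.654902
  t * PV_t at t = 10.0000: 513.391341
Macaulay duration D = (sum_t t * PV_t) / P = 708.423882 / 94.533721 = 7.493875


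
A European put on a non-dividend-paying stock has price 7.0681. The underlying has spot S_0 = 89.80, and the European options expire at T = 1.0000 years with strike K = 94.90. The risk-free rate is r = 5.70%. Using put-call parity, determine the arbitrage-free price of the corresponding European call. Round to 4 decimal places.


Put-call parity: C - P = S_0 * exp(-qT) - K * exp(-rT).
S_0 * exp(-qT) = 89.8000 * 1.00000000 = 89.80000000
K * exp(-rT) = 94.9000 * 0.94459407 = 89.64197718
C = P + S*exp(-qT) - K*exp(-rT)
C = 7.0681 + 89.80000000 - 89.64197718 = 7.2261

Answer: Call price = 7.2261


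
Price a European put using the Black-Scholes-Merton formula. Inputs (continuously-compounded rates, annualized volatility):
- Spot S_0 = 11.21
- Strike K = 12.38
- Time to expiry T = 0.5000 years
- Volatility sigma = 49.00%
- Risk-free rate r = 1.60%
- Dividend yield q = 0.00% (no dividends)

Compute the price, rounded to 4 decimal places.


Answer: Price = 2.2063

Derivation:
d1 = (ln(S/K) + (r - q + 0.5*sigma^2) * T) / (sigma * sqrt(T)) = -0.09019516
d2 = d1 - sigma * sqrt(T) = -0.43667749
exp(-rT) = 0.99203191; exp(-qT) = 1.00000000
P = K * exp(-rT) * N(-d2) - S_0 * exp(-qT) * N(-d1)
N(-d1) = 0.53593394; N(-d2) = 0.66882737
P = 12.3800 * 0.99203191 * 0.66882737 - 11.2100 * 1.00000000 * 0.53593394 = 2.2063


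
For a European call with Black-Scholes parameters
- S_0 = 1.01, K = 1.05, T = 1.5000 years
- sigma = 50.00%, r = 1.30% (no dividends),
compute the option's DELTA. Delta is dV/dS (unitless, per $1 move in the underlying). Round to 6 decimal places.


Answer: Delta = 0.608190

Derivation:
d1 = 0.2746044023; d2 = -0.3377680334
phi(d1) = 0.3841806777; exp(-qT) = 1.0000000000; exp(-rT) = 0.9806888952
N(d1) = 0.6081899081
Delta = exp(-qT) * N(d1) = 1.0000000000 * 0.6081899081 = 0.608190


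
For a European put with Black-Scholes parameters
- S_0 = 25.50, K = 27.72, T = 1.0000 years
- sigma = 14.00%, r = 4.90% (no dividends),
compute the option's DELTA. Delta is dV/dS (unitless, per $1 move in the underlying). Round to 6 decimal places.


d1 = -0.1762551583; d2 = -0.3162551583
phi(d1) = 0.3927934124; exp(-qT) = 1.0000000000; exp(-rT) = 0.9521811297
N(-d1) = 0.5699532555
Delta = -exp(-qT) * N(-d1) = -1.0000000000 * 0.5699532555 = -0.569953

Answer: Delta = -0.569953


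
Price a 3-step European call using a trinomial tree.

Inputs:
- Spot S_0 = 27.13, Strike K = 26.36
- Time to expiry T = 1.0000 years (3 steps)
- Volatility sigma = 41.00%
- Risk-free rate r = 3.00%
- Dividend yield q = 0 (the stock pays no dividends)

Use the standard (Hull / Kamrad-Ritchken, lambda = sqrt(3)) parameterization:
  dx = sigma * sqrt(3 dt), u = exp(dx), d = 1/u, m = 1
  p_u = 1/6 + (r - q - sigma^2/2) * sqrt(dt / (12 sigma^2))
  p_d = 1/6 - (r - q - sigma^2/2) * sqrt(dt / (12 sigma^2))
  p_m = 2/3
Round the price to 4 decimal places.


Answer: Price = V(0,0) = 4.8158

Derivation:
dt = T/N = 0.333333; dx = sigma*sqrt(3*dt) = 0.410000
u = exp(dx) = 1.506818; d = 1/u = 0.663650
p_u = 0.144695, p_m = 0.666667, p_d = 0.188638
Discount per step: exp(-r*dt) = 0.990050
Stock lattice S(k, j) with j the centered position index:
  k=0: S(0,+0) = 27.1300
  k=1: S(1,-1) = 18.0048; S(1,+0) = 27.1300; S(1,+1) = 40.8800
  k=2: S(2,-2) = 11.9489; S(2,-1) = 18.0048; S(2,+0) = 27.1300; S(2,+1) = 40.8800; S(2,+2) = 61.5987
  k=3: S(3,-3) = 7.9299; S(3,-2) = 11.9489; S(3,-1) = 18.0048; S(3,+0) = 27.1300; S(3,+1) = 40.8800; S(3,+2) = 61.5987; S(3,+3) = 92.8180
Terminal payoffs V(N, j) = max(S_T - K, 0):
  V(3,-3) = 0.000000; V(3,-2) = 0.000000; V(3,-1) = 0.000000; V(3,+0) = 0.770000; V(3,+1) = 14.519967; V(3,+2) = 35.238661; V(3,+3) = 66.457957
Backward induction: V(k, j) = exp(-r*dt) * [p_u * V(k+1, j+1) + p_m * V(k+1, j) + p_d * V(k+1, j-1)]
  V(2,-2) = exp(-r*dt) * [p_u*0.000000 + p_m*0.000000 + p_d*0.000000] = 0.000000
  V(2,-1) = exp(-r*dt) * [p_u*0.770000 + p_m*0.000000 + p_d*0.000000] = 0.110307
  V(2,+0) = exp(-r*dt) * [p_u*14.519967 + p_m*0.770000 + p_d*0.000000] = 2.588289
  V(2,+1) = exp(-r*dt) * [p_u*35.238661 + p_m*14.519967 + p_d*0.770000] = 14.775594
  V(2,+2) = exp(-r*dt) * [p_u*66.457957 + p_m*35.238661 + p_d*14.519967] = 35.490914
  V(1,-1) = exp(-r*dt) * [p_u*2.588289 + p_m*0.110307 + p_d*0.000000] = 0.443592
  V(1,+0) = exp(-r*dt) * [p_u*14.775594 + p_m*2.588289 + p_d*0.110307] = 3.845641
  V(1,+1) = exp(-r*dt) * [p_u*35.490914 + p_m*14.775594 + p_d*2.588289] = 15.320039
  V(0,+0) = exp(-r*dt) * [p_u*15.320039 + p_m*3.845641 + p_d*0.443592] = 4.815775


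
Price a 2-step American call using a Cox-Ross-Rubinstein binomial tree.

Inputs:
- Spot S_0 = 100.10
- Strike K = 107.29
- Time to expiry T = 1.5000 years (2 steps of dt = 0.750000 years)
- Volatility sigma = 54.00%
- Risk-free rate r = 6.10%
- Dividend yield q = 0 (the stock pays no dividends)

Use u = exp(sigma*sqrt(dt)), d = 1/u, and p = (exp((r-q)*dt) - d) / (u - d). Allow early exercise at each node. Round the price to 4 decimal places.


dt = T/N = 0.750000
u = exp(sigma*sqrt(dt)) = 1.596245; d = 1/u = 0.626470
p = (exp((r-q)*dt) - d) / (u - d) = 0.433443
Discount per step: exp(-r*dt) = 0.955281
Stock lattice S(k, i) with i counting down-moves:
  k=0: S(0,0) = 100.1000
  k=1: S(1,0) = 159.7841; S(1,1) = 62.7097
  k=2: S(2,0) = 255.0545; S(2,1) = 100.1000; S(2,2) = 39.2858
Terminal payoffs V(N, i) = max(S_T - K, 0):
  V(2,0) = 147.764468; V(2,1) = 0.000000; V(2,2) = 0.000000
Backward induction: V(k, i) = exp(-r*dt) * [p * V(k+1, i) + (1-p) * V(k+1, i+1)]; then take max(V_cont, immediate exercise) for American.
  V(1,0) = exp(-r*dt) * [p*147.764468 + (1-p)*0.000000] = 61.183384; exercise = 52.494080; V(1,0) = max -> 61.183384
  V(1,1) = exp(-r*dt) * [p*0.000000 + (1-p)*0.000000] = 0.000000; exercise = 0.000000; V(1,1) = max -> 0.000000
  V(0,0) = exp(-r*dt) * [p*61.183384 + (1-p)*0.000000] = 25.333604; exercise = 0.000000; V(0,0) = max -> 25.333604

Answer: Price = V(0,0) = 25.3336


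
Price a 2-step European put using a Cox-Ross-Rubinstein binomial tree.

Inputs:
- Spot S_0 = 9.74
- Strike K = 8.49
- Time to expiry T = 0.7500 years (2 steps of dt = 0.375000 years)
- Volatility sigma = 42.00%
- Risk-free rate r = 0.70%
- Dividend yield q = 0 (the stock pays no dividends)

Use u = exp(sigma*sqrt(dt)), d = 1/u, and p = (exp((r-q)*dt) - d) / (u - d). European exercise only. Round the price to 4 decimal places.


Answer: Price = V(0,0) = 0.8286

Derivation:
dt = T/N = 0.375000
u = exp(sigma*sqrt(dt)) = 1.293299; d = 1/u = 0.773216
p = (exp((r-q)*dt) - d) / (u - d) = 0.441107
Discount per step: exp(-r*dt) = 0.997378
Stock lattice S(k, i) with i counting down-moves:
  k=0: S(0,0) = 9.7400
  k=1: S(1,0) = 12.5967; S(1,1) = 7.5311
  k=2: S(2,0) = 16.2913; S(2,1) = 9.7400; S(2,2) = 5.8232
Terminal payoffs V(N, i) = max(K - S_T, 0):
  V(2,0) = 0.000000; V(2,1) = 0.000000; V(2,2) = 2.666810
Backward induction: V(k, i) = exp(-r*dt) * [p * V(k+1, i) + (1-p) * V(k+1, i+1)].
  V(1,0) = exp(-r*dt) * [p*0.000000 + (1-p)*0.000000] = 0.000000
  V(1,1) = exp(-r*dt) * [p*0.000000 + (1-p)*2.666810] = 1.486554
  V(0,0) = exp(-r*dt) * [p*0.000000 + (1-p)*1.486554] = 0.828647


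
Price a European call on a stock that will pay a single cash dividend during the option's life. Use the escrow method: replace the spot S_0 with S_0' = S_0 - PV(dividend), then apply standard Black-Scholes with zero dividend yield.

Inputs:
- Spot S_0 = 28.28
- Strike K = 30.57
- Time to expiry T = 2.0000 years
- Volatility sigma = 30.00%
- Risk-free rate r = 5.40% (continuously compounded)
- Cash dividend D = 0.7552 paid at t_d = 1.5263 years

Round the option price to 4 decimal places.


PV(D) = D * exp(-r * t_d) = 0.7552 * 0.92088492 = 0.69545229
S_0' = S_0 - PV(D) = 28.2800 - 0.69545229 = 27.58454771
d1 = (ln(S_0'/K) + (r + sigma^2/2)*T) / (sigma*sqrt(T)) = 0.22447485
d2 = d1 - sigma*sqrt(T) = -0.19978922
exp(-rT) = 0.89762760
N(d1) = 0.58880608; N(d2) = 0.42082272
C = S_0' * N(d1) - K * exp(-rT) * N(d2) = 27.58454771 * 0.58880608 - 30.5700 * 0.89762760 * 0.42082272 = 4.6944

Answer: Price = 4.6944


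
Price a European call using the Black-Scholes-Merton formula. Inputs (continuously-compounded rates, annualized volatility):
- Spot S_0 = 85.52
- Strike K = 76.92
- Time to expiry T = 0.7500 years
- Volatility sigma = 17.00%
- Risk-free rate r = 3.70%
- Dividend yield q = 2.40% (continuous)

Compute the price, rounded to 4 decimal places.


Answer: Price = 10.6149

Derivation:
d1 = (ln(S/K) + (r - q + 0.5*sigma^2) * T) / (sigma * sqrt(T)) = 0.85972105
d2 = d1 - sigma * sqrt(T) = 0.71249673
exp(-rT) = 0.97263149; exp(-qT) = 0.98216103
C = S_0 * exp(-qT) * N(d1) - K * exp(-rT) * N(d2)
N(d1) = 0.80502859; N(d2) = 0.76192138
C = 85.5200 * 0.98216103 * 0.80502859 - 76.9200 * 0.97263149 * 0.76192138 = 10.6149


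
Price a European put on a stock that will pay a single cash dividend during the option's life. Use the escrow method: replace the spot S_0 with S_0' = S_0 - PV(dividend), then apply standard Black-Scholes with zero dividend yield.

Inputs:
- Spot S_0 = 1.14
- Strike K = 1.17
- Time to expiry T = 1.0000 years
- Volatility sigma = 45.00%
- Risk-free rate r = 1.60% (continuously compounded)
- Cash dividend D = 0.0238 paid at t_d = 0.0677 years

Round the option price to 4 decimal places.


Answer: Price = 0.2199

Derivation:
PV(D) = D * exp(-r * t_d) = 0.0238 * 0.99891739 = 0.02377423
S_0' = S_0 - PV(D) = 1.1400 - 0.02377423 = 1.11622577
d1 = (ln(S_0'/K) + (r + sigma^2/2)*T) / (sigma*sqrt(T)) = 0.15599865
d2 = d1 - sigma*sqrt(T) = -0.29400135
exp(-rT) = 0.98412732
N(-d1) = 0.43801704; N(-d2) = 0.61562156
P = K * exp(-rT) * N(-d2) - S_0' * N(-d1) = 1.1700 * 0.98412732 * 0.61562156 - 1.11622577 * 0.43801704 = 0.2199


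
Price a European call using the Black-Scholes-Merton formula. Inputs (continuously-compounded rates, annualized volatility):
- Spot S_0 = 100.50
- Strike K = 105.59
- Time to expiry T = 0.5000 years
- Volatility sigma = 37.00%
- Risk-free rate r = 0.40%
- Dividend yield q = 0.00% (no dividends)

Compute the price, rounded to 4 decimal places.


Answer: Price = 8.4486

Derivation:
d1 = (ln(S/K) + (r - q + 0.5*sigma^2) * T) / (sigma * sqrt(T)) = -0.05038018
d2 = d1 - sigma * sqrt(T) = -0.31200969
exp(-rT) = 0.99800200; exp(-qT) = 1.00000000
C = S_0 * exp(-qT) * N(d1) - K * exp(-rT) * N(d2)
N(d1) = 0.47990971; N(d2) = 0.37751658
C = 100.5000 * 1.00000000 * 0.47990971 - 105.5900 * 0.99800200 * 0.37751658 = 8.4486


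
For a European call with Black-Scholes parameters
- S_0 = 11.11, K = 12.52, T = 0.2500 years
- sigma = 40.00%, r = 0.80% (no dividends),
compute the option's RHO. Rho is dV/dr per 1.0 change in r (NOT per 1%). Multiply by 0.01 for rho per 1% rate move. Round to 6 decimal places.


Answer: Rho = 0.768168

Derivation:
d1 = -0.4874088101; d2 = -0.6874088101
phi(d1) = 0.3542606961; exp(-qT) = 1.0000000000; exp(-rT) = 0.9980019987
N(d2) = 0.2459125737
Rho = K*T*exp(-rT)*N(d2) = 12.5200 * 0.2500 * 0.9980019987 * 0.2459125737 = 0.768168


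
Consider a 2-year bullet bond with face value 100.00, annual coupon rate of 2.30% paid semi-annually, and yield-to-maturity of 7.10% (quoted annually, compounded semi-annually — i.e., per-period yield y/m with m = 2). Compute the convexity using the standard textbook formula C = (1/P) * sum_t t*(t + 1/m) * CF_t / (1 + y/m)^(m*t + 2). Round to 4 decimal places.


Coupon per period c = face * coupon_rate / m = 1.150000
Periods per year m = 2; per-period yield y/m = 0.035500
Number of cashflows N = 4
Cashflows (t years, CF_t, discount factor 1/(1+y/m)^(m*t), PV):
  t = 0.5000: CF_t = 1.150000, DF = 0.965717, PV = 1.110575
  t = 1.0000: CF_t = 1.150000, DF = 0.932609, PV = 1.072501
  t = 1.5000: CF_t = 1.150000, DF = 0.900637, PV = 1.035732
  t = 2.0000: CF_t = 101.150000, DF = 0.869760, PV = 87.976256
Price P = sum_t PV_t = 91.195063
Convexity numerator sum_t t*(t + 1/m) * CF_t / (1+y/m)^(m*t + 2):
  t = 0.5000: term = 0.517866
  t = 1.0000: term = 1.500337
  t = 1.5000: term = 2.897801
  t = 2.0000: term = 410.237420
Convexity = (1/P) * sum = 415.153424 / 91.195063 = 4.552367

Answer: Convexity = 4.5524


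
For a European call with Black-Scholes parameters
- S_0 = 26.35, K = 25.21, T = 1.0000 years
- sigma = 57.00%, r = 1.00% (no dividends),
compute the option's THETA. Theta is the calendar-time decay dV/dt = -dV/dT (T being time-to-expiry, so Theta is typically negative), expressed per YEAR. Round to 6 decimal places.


d1 = 0.3801360242; d2 = -0.1898639758
phi(d1) = 0.3711346918; exp(-qT) = 1.0000000000; exp(-rT) = 0.9900498337
Theta = -S*exp(-qT)*phi(d1)*sigma/(2*sqrt(T)) - r*K*exp(-rT)*N(d2) + q*S*exp(-qT)*N(d1)
N(d1) = 0.6480777770; N(d2) = 0.4247078610; sqrt(T) = 1.0000000000
Term 1 = -26.3500 * 1.0000000000 * 0.3711346918 * 0.5700 / (2 * 1.0000000000) = -2.7871287517
Term 2 = -0.0100 * 25.2100 * 0.9900498337 * 0.4247078610 = -0.1060034989
Term 3 = 0 (no dividend yield, q = 0)
Theta = -2.7871287517 + (-0.1060034989) + (0.0000000000) = -2.893132

Answer: Theta = -2.893132


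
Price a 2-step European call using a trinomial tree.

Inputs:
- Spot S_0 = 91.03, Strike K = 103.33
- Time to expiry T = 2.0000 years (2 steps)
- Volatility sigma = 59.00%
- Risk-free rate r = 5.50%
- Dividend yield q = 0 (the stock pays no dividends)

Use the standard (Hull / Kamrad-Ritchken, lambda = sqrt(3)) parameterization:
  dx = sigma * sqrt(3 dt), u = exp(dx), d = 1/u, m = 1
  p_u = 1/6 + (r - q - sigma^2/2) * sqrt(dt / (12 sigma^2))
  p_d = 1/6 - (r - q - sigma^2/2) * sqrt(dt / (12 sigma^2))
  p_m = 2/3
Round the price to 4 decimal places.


Answer: Price = V(0,0) = 25.6846

Derivation:
dt = T/N = 1.000000; dx = sigma*sqrt(3*dt) = 1.021910
u = exp(dx) = 2.778497; d = 1/u = 0.359907
p_u = 0.108418, p_m = 0.666667, p_d = 0.224915
Discount per step: exp(-r*dt) = 0.946485
Stock lattice S(k, j) with j the centered position index:
  k=0: S(0,+0) = 91.0300
  k=1: S(1,-1) = 32.7623; S(1,+0) = 91.0300; S(1,+1) = 252.9265
  k=2: S(2,-2) = 11.7914; S(2,-1) = 32.7623; S(2,+0) = 91.0300; S(2,+1) = 252.9265; S(2,+2) = 702.7555
Terminal payoffs V(N, j) = max(S_T - K, 0):
  V(2,-2) = 0.000000; V(2,-1) = 0.000000; V(2,+0) = 0.000000; V(2,+1) = 149.596542; V(2,+2) = 599.425528
Backward induction: V(k, j) = exp(-r*dt) * [p_u * V(k+1, j+1) + p_m * V(k+1, j) + p_d * V(k+1, j-1)]
  V(1,-1) = exp(-r*dt) * [p_u*0.000000 + p_m*0.000000 + p_d*0.000000] = 0.000000
  V(1,+0) = exp(-r*dt) * [p_u*149.596542 + p_m*0.000000 + p_d*0.000000] = 15.350988
  V(1,+1) = exp(-r*dt) * [p_u*599.425528 + p_m*149.596542 + p_d*0.000000] = 155.904544
  V(0,+0) = exp(-r*dt) * [p_u*155.904544 + p_m*15.350988 + p_d*0.000000] = 25.684611


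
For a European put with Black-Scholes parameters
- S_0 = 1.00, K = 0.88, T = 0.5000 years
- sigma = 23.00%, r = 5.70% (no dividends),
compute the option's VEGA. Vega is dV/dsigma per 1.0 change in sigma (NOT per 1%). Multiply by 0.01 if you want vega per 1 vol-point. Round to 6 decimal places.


d1 = 1.0425728200; d2 = 0.8799382603
phi(d1) = 0.2316755041; exp(-qT) = 1.0000000000; exp(-rT) = 0.9719022941
Vega = S * exp(-qT) * phi(d1) * sqrt(T) = 1.0000 * 1.0000000000 * 0.2316755041 * 0.7071067812 = 0.163819

Answer: Vega = 0.163819


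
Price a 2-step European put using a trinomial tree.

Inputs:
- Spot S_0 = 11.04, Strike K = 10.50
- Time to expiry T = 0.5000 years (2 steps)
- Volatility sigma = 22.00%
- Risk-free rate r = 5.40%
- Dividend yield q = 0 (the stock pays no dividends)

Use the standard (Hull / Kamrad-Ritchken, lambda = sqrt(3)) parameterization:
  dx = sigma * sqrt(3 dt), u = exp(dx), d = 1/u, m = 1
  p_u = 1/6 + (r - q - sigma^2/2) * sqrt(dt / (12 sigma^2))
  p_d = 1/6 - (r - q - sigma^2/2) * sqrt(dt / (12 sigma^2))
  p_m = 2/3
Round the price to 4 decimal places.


dt = T/N = 0.250000; dx = sigma*sqrt(3*dt) = 0.190526
u = exp(dx) = 1.209885; d = 1/u = 0.826525
p_u = 0.186218, p_m = 0.666667, p_d = 0.147115
Discount per step: exp(-r*dt) = 0.986591
Stock lattice S(k, j) with j the centered position index:
  k=0: S(0,+0) = 11.0400
  k=1: S(1,-1) = 9.1248; S(1,+0) = 11.0400; S(1,+1) = 13.3571
  k=2: S(2,-2) = 7.5419; S(2,-1) = 9.1248; S(2,+0) = 11.0400; S(2,+1) = 13.3571; S(2,+2) = 16.1606
Terminal payoffs V(N, j) = max(K - S_T, 0):
  V(2,-2) = 2.958102; V(2,-1) = 1.375168; V(2,+0) = 0.000000; V(2,+1) = 0.000000; V(2,+2) = 0.000000
Backward induction: V(k, j) = exp(-r*dt) * [p_u * V(k+1, j+1) + p_m * V(k+1, j) + p_d * V(k+1, j-1)]
  V(1,-1) = exp(-r*dt) * [p_u*0.000000 + p_m*1.375168 + p_d*2.958102] = 1.333833
  V(1,+0) = exp(-r*dt) * [p_u*0.000000 + p_m*0.000000 + p_d*1.375168] = 0.199596
  V(1,+1) = exp(-r*dt) * [p_u*0.000000 + p_m*0.000000 + p_d*0.000000] = 0.000000
  V(0,+0) = exp(-r*dt) * [p_u*0.000000 + p_m*0.199596 + p_d*1.333833] = 0.324876

Answer: Price = V(0,0) = 0.3249


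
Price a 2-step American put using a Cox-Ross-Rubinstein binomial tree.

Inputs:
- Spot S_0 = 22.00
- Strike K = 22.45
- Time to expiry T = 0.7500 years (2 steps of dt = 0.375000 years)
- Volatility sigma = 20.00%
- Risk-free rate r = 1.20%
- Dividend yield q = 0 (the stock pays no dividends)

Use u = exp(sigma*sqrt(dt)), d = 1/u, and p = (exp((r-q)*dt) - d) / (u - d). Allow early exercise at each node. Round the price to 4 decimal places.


Answer: Price = V(0,0) = 1.6340

Derivation:
dt = T/N = 0.375000
u = exp(sigma*sqrt(dt)) = 1.130290; d = 1/u = 0.884728
p = (exp((r-q)*dt) - d) / (u - d) = 0.487786
Discount per step: exp(-r*dt) = 0.995510
Stock lattice S(k, i) with i counting down-moves:
  k=0: S(0,0) = 22.0000
  k=1: S(1,0) = 24.8664; S(1,1) = 19.4640
  k=2: S(2,0) = 28.1062; S(2,1) = 22.0000; S(2,2) = 17.2204
Terminal payoffs V(N, i) = max(K - S_T, 0):
  V(2,0) = 0.000000; V(2,1) = 0.450000; V(2,2) = 5.229621
Backward induction: V(k, i) = exp(-r*dt) * [p * V(k+1, i) + (1-p) * V(k+1, i+1)]; then take max(V_cont, immediate exercise) for American.
  V(1,0) = exp(-r*dt) * [p*0.000000 + (1-p)*0.450000] = 0.229461; exercise = 0.000000; V(1,0) = max -> 0.229461
  V(1,1) = exp(-r*dt) * [p*0.450000 + (1-p)*5.229621] = 2.885175; exercise = 2.985974; V(1,1) = max -> 2.985974
  V(0,0) = exp(-r*dt) * [p*0.229461 + (1-p)*2.985974] = 1.634015; exercise = 0.450000; V(0,0) = max -> 1.634015


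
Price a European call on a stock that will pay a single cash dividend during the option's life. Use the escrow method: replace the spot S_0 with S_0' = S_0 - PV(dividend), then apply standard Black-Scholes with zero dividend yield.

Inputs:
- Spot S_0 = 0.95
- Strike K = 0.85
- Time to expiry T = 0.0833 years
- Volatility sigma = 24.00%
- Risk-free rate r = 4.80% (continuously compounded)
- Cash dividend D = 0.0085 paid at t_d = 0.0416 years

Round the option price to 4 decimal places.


PV(D) = D * exp(-r * t_d) = 0.0085 * 0.99800519 = 0.00848304
S_0' = S_0 - PV(D) = 0.9500 - 0.00848304 = 0.94151696
d1 = (ln(S_0'/K) + (r + sigma^2/2)*T) / (sigma*sqrt(T)) = 1.56859118
d2 = d1 - sigma*sqrt(T) = 1.49932301
exp(-rT) = 0.99600958
N(d1) = 0.94162839; N(d2) = 0.93310507
C = S_0' * N(d1) - K * exp(-rT) * N(d2) = 0.94151696 * 0.94162839 - 0.8500 * 0.99600958 * 0.93310507 = 0.0966

Answer: Price = 0.0966


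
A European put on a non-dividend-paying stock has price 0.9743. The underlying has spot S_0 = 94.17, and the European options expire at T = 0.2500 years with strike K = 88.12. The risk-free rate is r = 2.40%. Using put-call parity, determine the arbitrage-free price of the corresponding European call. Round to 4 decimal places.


Put-call parity: C - P = S_0 * exp(-qT) - K * exp(-rT).
S_0 * exp(-qT) = 94.1700 * 1.00000000 = 94.17000000
K * exp(-rT) = 88.1200 * 0.99401796 = 87.59286299
C = P + S*exp(-qT) - K*exp(-rT)
C = 0.9743 + 94.17000000 - 87.59286299 = 7.5514

Answer: Call price = 7.5514


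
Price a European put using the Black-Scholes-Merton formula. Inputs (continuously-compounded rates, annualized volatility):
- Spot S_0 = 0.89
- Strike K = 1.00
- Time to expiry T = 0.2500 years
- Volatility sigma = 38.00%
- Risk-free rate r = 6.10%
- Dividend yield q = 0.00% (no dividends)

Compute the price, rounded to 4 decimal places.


d1 = (ln(S/K) + (r - q + 0.5*sigma^2) * T) / (sigma * sqrt(T)) = -0.43807272
d2 = d1 - sigma * sqrt(T) = -0.62807272
exp(-rT) = 0.98486569; exp(-qT) = 1.00000000
P = K * exp(-rT) * N(-d2) - S_0 * exp(-qT) * N(-d1)
N(-d1) = 0.66933321; N(-d2) = 0.73502185
P = 1.0000 * 0.98486569 * 0.73502185 - 0.8900 * 1.00000000 * 0.66933321 = 0.1282

Answer: Price = 0.1282


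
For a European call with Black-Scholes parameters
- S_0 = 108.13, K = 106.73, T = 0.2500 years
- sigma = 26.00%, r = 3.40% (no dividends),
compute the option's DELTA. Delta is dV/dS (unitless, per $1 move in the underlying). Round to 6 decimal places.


Answer: Delta = 0.591199

Derivation:
d1 = 0.2306302002; d2 = 0.1006302002
phi(d1) = 0.3884721966; exp(-qT) = 1.0000000000; exp(-rT) = 0.9915360229
N(d1) = 0.5911989482
Delta = exp(-qT) * N(d1) = 1.0000000000 * 0.5911989482 = 0.591199


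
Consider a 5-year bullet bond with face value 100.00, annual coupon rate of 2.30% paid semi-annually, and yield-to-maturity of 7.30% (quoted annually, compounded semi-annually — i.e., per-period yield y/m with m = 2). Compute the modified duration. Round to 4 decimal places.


Coupon per period c = face * coupon_rate / m = 1.150000
Periods per year m = 2; per-period yield y/m = 0.036500
Number of cashflows N = 10
Cashflows (t years, CF_t, discount factor 1/(1+y/m)^(m*t), PV):
  t = 0.5000: CF_t = 1.150000, DF = 0.964785, PV = 1.109503
  t = 1.0000: CF_t = 1.150000, DF = 0.930811, PV = 1.070432
  t = 1.5000: CF_t = 1.150000, DF = 0.898033, PV = 1.032737
  t = 2.0000: CF_t = 1.150000, DF = 0.866409, PV = 0.996370
  t = 2.5000: CF_t = 1.150000, DF = 0.835898, PV = 0.961283
  t = 3.0000: CF_t = 1.150000, DF = 0.806462, PV = 0.927432
  t = 3.5000: CF_t = 1.150000, DF = 0.778063, PV = 0.894773
  t = 4.0000: CF_t = 1.150000, DF = 0.750664, PV = 0.863264
  t = 4.5000: CF_t = 1.150000, DF = 0.724230, PV = 0.832864
  t = 5.0000: CF_t = 101.150000, DF = 0.698726, PV = 70.676140
Price P = sum_t PV_t = 79.364798
First compute Macaulay numerator sum_t t * PV_t:
  t * PV_t at t = 0.5000: 0.554752
  t * PV_t at t = 1.0000: 1.070432
  t * PV_t at t = 1.5000: 1.549106
  t * PV_t at t = 2.0000: 1.992740
  t * PV_t at t = 2.5000: 2.403208
  t * PV_t at t = 3.0000: 2.782296
  t * PV_t at t = 3.5000: 3.131704
  t * PV_t at t = 4.0000: 3.453054
  t * PV_t at t = 4.5000: 3.747888
  t * PV_t at t = 5.0000: 353.380700
Macaulay duration D = 374.065880 / 79.364798 = 4.713247
Modified duration = D / (1 + y/m) = 4.713247 / (1 + 0.036500) = 4.547271

Answer: Modified duration = 4.5473


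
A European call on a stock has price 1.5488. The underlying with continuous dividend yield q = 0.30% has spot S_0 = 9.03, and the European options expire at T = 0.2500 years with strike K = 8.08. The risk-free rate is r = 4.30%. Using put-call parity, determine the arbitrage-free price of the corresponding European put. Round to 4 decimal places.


Put-call parity: C - P = S_0 * exp(-qT) - K * exp(-rT).
S_0 * exp(-qT) = 9.0300 * 0.99925028 = 9.02323004
K * exp(-rT) = 8.0800 * 0.98930757 = 7.99360520
P = C - S*exp(-qT) + K*exp(-rT)
P = 1.5488 - 9.02323004 + 7.99360520 = 0.5192

Answer: Put price = 0.5192


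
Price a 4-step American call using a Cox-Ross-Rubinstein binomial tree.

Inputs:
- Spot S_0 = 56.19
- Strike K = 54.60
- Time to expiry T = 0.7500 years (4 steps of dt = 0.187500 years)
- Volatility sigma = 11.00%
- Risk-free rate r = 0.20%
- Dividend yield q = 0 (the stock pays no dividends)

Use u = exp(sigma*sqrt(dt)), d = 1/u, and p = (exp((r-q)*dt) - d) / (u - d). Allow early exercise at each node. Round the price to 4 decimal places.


dt = T/N = 0.187500
u = exp(sigma*sqrt(dt)) = 1.048784; d = 1/u = 0.953485
p = (exp((r-q)*dt) - d) / (u - d) = 0.492030
Discount per step: exp(-r*dt) = 0.999625
Stock lattice S(k, i) with i counting down-moves:
  k=0: S(0,0) = 56.1900
  k=1: S(1,0) = 58.9312; S(1,1) = 53.5763
  k=2: S(2,0) = 61.8061; S(2,1) = 56.1900; S(2,2) = 51.0842
  k=3: S(3,0) = 64.8212; S(3,1) = 58.9312; S(3,2) = 53.5763; S(3,3) = 48.7081
  k=4: S(4,0) = 67.9835; S(4,1) = 61.8061; S(4,2) = 56.1900; S(4,3) = 51.0842; S(4,4) = 46.4424
Terminal payoffs V(N, i) = max(S_T - K, 0):
  V(4,0) = 13.383457; V(4,1) = 7.206071; V(4,2) = 1.590000; V(4,3) = 0.000000; V(4,4) = 0.000000
Backward induction: V(k, i) = exp(-r*dt) * [p * V(k+1, i) + (1-p) * V(k+1, i+1)]; then take max(V_cont, immediate exercise) for American.
  V(3,0) = exp(-r*dt) * [p*13.383457 + (1-p)*7.206071] = 10.241690; exercise = 10.221219; V(3,0) = max -> 10.241690
  V(3,1) = exp(-r*dt) * [p*7.206071 + (1-p)*1.590000] = 4.351644; exercise = 4.331173; V(3,1) = max -> 4.351644
  V(3,2) = exp(-r*dt) * [p*1.590000 + (1-p)*0.000000] = 0.782035; exercise = 0.000000; V(3,2) = max -> 0.782035
  V(3,3) = exp(-r*dt) * [p*0.000000 + (1-p)*0.000000] = 0.000000; exercise = 0.000000; V(3,3) = max -> 0.000000
  V(2,0) = exp(-r*dt) * [p*10.241690 + (1-p)*4.351644] = 7.247006; exercise = 7.206071; V(2,0) = max -> 7.247006
  V(2,1) = exp(-r*dt) * [p*4.351644 + (1-p)*0.782035] = 2.537438; exercise = 1.590000; V(2,1) = max -> 2.537438
  V(2,2) = exp(-r*dt) * [p*0.782035 + (1-p)*0.000000] = 0.384640; exercise = 0.000000; V(2,2) = max -> 0.384640
  V(1,0) = exp(-r*dt) * [p*7.247006 + (1-p)*2.537438] = 4.852867; exercise = 4.331173; V(1,0) = max -> 4.852867
  V(1,1) = exp(-r*dt) * [p*2.537438 + (1-p)*0.384640] = 1.443340; exercise = 0.000000; V(1,1) = max -> 1.443340
  V(0,0) = exp(-r*dt) * [p*4.852867 + (1-p)*1.443340] = 3.119760; exercise = 1.590000; V(0,0) = max -> 3.119760

Answer: Price = V(0,0) = 3.1198


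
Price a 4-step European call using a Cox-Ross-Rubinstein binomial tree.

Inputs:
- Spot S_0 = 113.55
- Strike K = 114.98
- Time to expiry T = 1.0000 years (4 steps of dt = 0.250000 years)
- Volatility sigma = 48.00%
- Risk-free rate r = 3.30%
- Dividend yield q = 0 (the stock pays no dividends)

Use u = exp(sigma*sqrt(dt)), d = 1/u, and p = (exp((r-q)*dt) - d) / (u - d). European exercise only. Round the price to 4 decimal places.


Answer: Price = V(0,0) = 21.4576

Derivation:
dt = T/N = 0.250000
u = exp(sigma*sqrt(dt)) = 1.271249; d = 1/u = 0.786628
p = (exp((r-q)*dt) - d) / (u - d) = 0.457380
Discount per step: exp(-r*dt) = 0.991784
Stock lattice S(k, i) with i counting down-moves:
  k=0: S(0,0) = 113.5500
  k=1: S(1,0) = 144.3503; S(1,1) = 89.3216
  k=2: S(2,0) = 183.5052; S(2,1) = 113.5500; S(2,2) = 70.2629
  k=3: S(3,0) = 233.2809; S(3,1) = 144.3503; S(3,2) = 89.3216; S(3,3) = 55.2707
  k=4: S(4,0) = 296.5581; S(4,1) = 183.5052; S(4,2) = 113.5500; S(4,3) = 70.2629; S(4,4) = 43.4775
Terminal payoffs V(N, i) = max(S_T - K, 0):
  V(4,0) = 181.578135; V(4,1) = 68.525248; V(4,2) = 0.000000; V(4,3) = 0.000000; V(4,4) = 0.000000
Backward induction: V(k, i) = exp(-r*dt) * [p * V(k+1, i) + (1-p) * V(k+1, i+1)].
  V(3,0) = exp(-r*dt) * [p*181.578135 + (1-p)*68.525248] = 119.245574
  V(3,1) = exp(-r*dt) * [p*68.525248 + (1-p)*0.000000] = 31.084595
  V(3,2) = exp(-r*dt) * [p*0.000000 + (1-p)*0.000000] = 0.000000
  V(3,3) = exp(-r*dt) * [p*0.000000 + (1-p)*0.000000] = 0.000000
  V(2,0) = exp(-r*dt) * [p*119.245574 + (1-p)*31.084595] = 70.821006
  V(2,1) = exp(-r*dt) * [p*31.084595 + (1-p)*0.000000] = 14.100672
  V(2,2) = exp(-r*dt) * [p*0.000000 + (1-p)*0.000000] = 0.000000
  V(1,0) = exp(-r*dt) * [p*70.821006 + (1-p)*14.100672] = 39.714440
  V(1,1) = exp(-r*dt) * [p*14.100672 + (1-p)*0.000000] = 6.396382
  V(0,0) = exp(-r*dt) * [p*39.714440 + (1-p)*6.396382] = 21.457650


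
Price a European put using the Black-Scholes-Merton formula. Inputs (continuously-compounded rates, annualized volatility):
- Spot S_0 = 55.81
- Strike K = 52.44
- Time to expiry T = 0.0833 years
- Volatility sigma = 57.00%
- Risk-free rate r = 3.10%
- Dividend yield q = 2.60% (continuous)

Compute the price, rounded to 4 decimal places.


d1 = (ln(S/K) + (r - q + 0.5*sigma^2) * T) / (sigma * sqrt(T)) = 0.46338280
d2 = d1 - sigma * sqrt(T) = 0.29887088
exp(-rT) = 0.99742103; exp(-qT) = 0.99783654
P = K * exp(-rT) * N(-d2) - S_0 * exp(-qT) * N(-d1)
N(-d1) = 0.32154500; N(-d2) = 0.38251928
P = 52.4400 * 0.99742103 * 0.38251928 - 55.8100 * 0.99783654 * 0.32154500 = 2.1010

Answer: Price = 2.1010


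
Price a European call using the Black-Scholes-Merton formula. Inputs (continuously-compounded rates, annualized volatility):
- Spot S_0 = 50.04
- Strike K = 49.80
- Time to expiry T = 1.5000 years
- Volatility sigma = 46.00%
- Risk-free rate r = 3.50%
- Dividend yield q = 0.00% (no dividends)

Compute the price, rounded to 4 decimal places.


Answer: Price = 12.2386

Derivation:
d1 = (ln(S/K) + (r - q + 0.5*sigma^2) * T) / (sigma * sqrt(T)) = 0.38341206
d2 = d1 - sigma * sqrt(T) = -0.17997058
exp(-rT) = 0.94885432; exp(-qT) = 1.00000000
C = S_0 * exp(-qT) * N(d1) - K * exp(-rT) * N(d2)
N(d1) = 0.64929287; N(d2) = 0.42858783
C = 50.0400 * 1.00000000 * 0.64929287 - 49.8000 * 0.94885432 * 0.42858783 = 12.2386


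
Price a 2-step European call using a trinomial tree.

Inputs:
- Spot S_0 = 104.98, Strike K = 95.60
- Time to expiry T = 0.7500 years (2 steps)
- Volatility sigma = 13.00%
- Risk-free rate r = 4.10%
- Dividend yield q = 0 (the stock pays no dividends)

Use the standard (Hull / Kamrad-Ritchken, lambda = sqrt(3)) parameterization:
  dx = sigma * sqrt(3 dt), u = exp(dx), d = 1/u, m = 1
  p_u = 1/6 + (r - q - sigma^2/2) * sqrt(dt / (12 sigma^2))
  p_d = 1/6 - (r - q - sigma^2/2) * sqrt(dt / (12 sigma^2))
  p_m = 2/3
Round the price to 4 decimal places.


dt = T/N = 0.375000; dx = sigma*sqrt(3*dt) = 0.137886
u = exp(dx) = 1.147844; d = 1/u = 0.871198
p_u = 0.210929, p_m = 0.666667, p_d = 0.122405
Discount per step: exp(-r*dt) = 0.984743
Stock lattice S(k, j) with j the centered position index:
  k=0: S(0,+0) = 104.9800
  k=1: S(1,-1) = 91.4584; S(1,+0) = 104.9800; S(1,+1) = 120.5007
  k=2: S(2,-2) = 79.6784; S(2,-1) = 91.4584; S(2,+0) = 104.9800; S(2,+1) = 120.5007; S(2,+2) = 138.3161
Terminal payoffs V(N, j) = max(S_T - K, 0):
  V(2,-2) = 0.000000; V(2,-1) = 0.000000; V(2,+0) = 9.380000; V(2,+1) = 24.900714; V(2,+2) = 42.716080
Backward induction: V(k, j) = exp(-r*dt) * [p_u * V(k+1, j+1) + p_m * V(k+1, j) + p_d * V(k+1, j-1)]
  V(1,-1) = exp(-r*dt) * [p_u*9.380000 + p_m*0.000000 + p_d*0.000000] = 1.948325
  V(1,+0) = exp(-r*dt) * [p_u*24.900714 + p_m*9.380000 + p_d*0.000000] = 11.330066
  V(1,+1) = exp(-r*dt) * [p_u*42.716080 + p_m*24.900714 + p_d*9.380000] = 26.350415
  V(0,+0) = exp(-r*dt) * [p_u*26.350415 + p_m*11.330066 + p_d*1.948325] = 13.146238

Answer: Price = V(0,0) = 13.1462


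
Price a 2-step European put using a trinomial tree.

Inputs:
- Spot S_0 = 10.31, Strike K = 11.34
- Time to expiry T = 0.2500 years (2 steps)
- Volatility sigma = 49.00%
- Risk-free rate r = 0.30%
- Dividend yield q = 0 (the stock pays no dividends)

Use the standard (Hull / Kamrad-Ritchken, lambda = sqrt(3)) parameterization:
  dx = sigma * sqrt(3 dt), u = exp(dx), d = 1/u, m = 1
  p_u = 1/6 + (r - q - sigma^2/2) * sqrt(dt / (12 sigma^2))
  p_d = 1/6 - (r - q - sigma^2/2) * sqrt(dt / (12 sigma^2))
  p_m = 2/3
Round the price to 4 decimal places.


Answer: Price = V(0,0) = 1.6631

Derivation:
dt = T/N = 0.125000; dx = sigma*sqrt(3*dt) = 0.300062
u = exp(dx) = 1.349943; d = 1/u = 0.740772
p_u = 0.142286, p_m = 0.666667, p_d = 0.191047
Discount per step: exp(-r*dt) = 0.999625
Stock lattice S(k, j) with j the centered position index:
  k=0: S(0,+0) = 10.3100
  k=1: S(1,-1) = 7.6374; S(1,+0) = 10.3100; S(1,+1) = 13.9179
  k=2: S(2,-2) = 5.6575; S(2,-1) = 7.6374; S(2,+0) = 10.3100; S(2,+1) = 13.9179; S(2,+2) = 18.7884
Terminal payoffs V(N, j) = max(K - S_T, 0):
  V(2,-2) = 5.682459; V(2,-1) = 3.702641; V(2,+0) = 1.030000; V(2,+1) = 0.000000; V(2,+2) = 0.000000
Backward induction: V(k, j) = exp(-r*dt) * [p_u * V(k+1, j+1) + p_m * V(k+1, j) + p_d * V(k+1, j-1)]
  V(1,-1) = exp(-r*dt) * [p_u*1.030000 + p_m*3.702641 + p_d*5.682459] = 3.699212
  V(1,+0) = exp(-r*dt) * [p_u*0.000000 + p_m*1.030000 + p_d*3.702641] = 1.393523
  V(1,+1) = exp(-r*dt) * [p_u*0.000000 + p_m*0.000000 + p_d*1.030000] = 0.196705
  V(0,+0) = exp(-r*dt) * [p_u*0.196705 + p_m*1.393523 + p_d*3.699212] = 1.663103


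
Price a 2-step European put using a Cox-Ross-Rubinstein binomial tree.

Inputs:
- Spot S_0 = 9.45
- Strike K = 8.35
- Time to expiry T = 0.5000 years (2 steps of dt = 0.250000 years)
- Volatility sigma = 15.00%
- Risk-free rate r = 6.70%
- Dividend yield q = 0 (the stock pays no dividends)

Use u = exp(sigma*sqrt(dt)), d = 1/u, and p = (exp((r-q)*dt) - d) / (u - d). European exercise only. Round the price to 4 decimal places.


dt = T/N = 0.250000
u = exp(sigma*sqrt(dt)) = 1.077884; d = 1/u = 0.927743
p = (exp((r-q)*dt) - d) / (u - d) = 0.593760
Discount per step: exp(-r*dt) = 0.983390
Stock lattice S(k, i) with i counting down-moves:
  k=0: S(0,0) = 9.4500
  k=1: S(1,0) = 10.1860; S(1,1) = 8.7672
  k=2: S(2,0) = 10.9793; S(2,1) = 9.4500; S(2,2) = 8.1337
Terminal payoffs V(N, i) = max(K - S_T, 0):
  V(2,0) = 0.000000; V(2,1) = 0.000000; V(2,2) = 0.216310
Backward induction: V(k, i) = exp(-r*dt) * [p * V(k+1, i) + (1-p) * V(k+1, i+1)].
  V(1,0) = exp(-r*dt) * [p*0.000000 + (1-p)*0.000000] = 0.000000
  V(1,1) = exp(-r*dt) * [p*0.000000 + (1-p)*0.216310] = 0.086414
  V(0,0) = exp(-r*dt) * [p*0.000000 + (1-p)*0.086414] = 0.034522

Answer: Price = V(0,0) = 0.0345


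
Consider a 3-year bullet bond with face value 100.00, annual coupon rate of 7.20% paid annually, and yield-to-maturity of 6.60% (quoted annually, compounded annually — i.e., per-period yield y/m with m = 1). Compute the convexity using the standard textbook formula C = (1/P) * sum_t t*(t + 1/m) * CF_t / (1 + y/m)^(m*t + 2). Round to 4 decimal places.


Answer: Convexity = 9.6457

Derivation:
Coupon per period c = face * coupon_rate / m = 7.200000
Periods per year m = 1; per-period yield y/m = 0.066000
Number of cashflows N = 3
Cashflows (t years, CF_t, discount factor 1/(1+y/m)^(m*t), PV):
  t = 1.0000: CF_t = 7.200000, DF = 0.938086, PV = 6.754221
  t = 2.0000: CF_t = 7.200000, DF = 0.880006, PV = 6.336043
  t = 3.0000: CF_t = 107.200000, DF = 0.825521, PV = 88.495904
Price P = sum_t PV_t = 101.586168
Convexity numerator sum_t t*(t + 1/m) * CF_t / (1+y/m)^(m*t + 2):
  t = 1.0000: term = 11.887510
  t = 2.0000: term = 33.454530
  t = 3.0000: term = 934.523029
Convexity = (1/P) * sum = 979.865068 / 101.586168 = 9.645654


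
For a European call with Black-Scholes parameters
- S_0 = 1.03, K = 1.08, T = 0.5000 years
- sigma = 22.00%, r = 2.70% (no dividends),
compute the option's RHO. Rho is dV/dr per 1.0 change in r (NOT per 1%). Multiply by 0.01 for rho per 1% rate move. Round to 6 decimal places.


d1 = -0.1401500997; d2 = -0.2957135916
phi(d1) = 0.3950434349; exp(-qT) = 1.0000000000; exp(-rT) = 0.9865907163
N(d2) = 0.3837244083
Rho = K*T*exp(-rT)*N(d2) = 1.0800 * 0.5000 * 0.9865907163 * 0.3837244083 = 0.204433

Answer: Rho = 0.204433


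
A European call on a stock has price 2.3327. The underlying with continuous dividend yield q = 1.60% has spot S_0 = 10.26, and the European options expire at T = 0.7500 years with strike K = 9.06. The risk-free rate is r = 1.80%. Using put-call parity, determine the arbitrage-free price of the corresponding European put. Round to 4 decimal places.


Answer: Put price = 1.1336

Derivation:
Put-call parity: C - P = S_0 * exp(-qT) - K * exp(-rT).
S_0 * exp(-qT) = 10.2600 * 0.98807171 = 10.13761577
K * exp(-rT) = 9.0600 * 0.98659072 = 8.93851189
P = C - S*exp(-qT) + K*exp(-rT)
P = 2.3327 - 10.13761577 + 8.93851189 = 1.1336
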